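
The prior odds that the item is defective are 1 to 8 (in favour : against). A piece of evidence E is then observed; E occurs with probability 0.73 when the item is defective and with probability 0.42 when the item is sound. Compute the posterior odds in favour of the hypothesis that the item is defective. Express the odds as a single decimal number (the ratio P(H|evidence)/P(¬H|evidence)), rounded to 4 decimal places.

Posterior odds ≈ 0.2173

Prior odds = 1/8 = 0.12500. In log-odds, ln(0.12500) = -2.0794.
Add log likelihood ratio: ln(1.7381) = 0.55279.
Posterior log-odds = -1.5267, so posterior odds = exp(-1.5267) = 0.21726.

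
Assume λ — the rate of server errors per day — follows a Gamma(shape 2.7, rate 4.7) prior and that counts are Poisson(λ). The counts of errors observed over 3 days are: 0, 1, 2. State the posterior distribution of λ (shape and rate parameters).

The Poisson likelihood adds the total count to the shape and the number of exposure periods to the rate. Here ∑xᵢ = 3 and n = 3, so shape 2.7→5.7 and rate 4.7→7.7.

Posterior: Gamma(shape=5.7, rate=7.7)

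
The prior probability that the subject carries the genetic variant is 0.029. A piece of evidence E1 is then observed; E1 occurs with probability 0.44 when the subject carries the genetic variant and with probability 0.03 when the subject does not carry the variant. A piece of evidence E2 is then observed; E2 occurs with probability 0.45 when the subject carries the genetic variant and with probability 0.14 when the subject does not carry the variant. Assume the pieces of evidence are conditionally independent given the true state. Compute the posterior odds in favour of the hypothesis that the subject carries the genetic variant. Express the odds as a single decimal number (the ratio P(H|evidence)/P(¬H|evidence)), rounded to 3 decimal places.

Prior odds = 0.029/(1−0.029) = 0.029866.
Likelihood ratio for E1 = 0.44/0.03 = 14.667.
Likelihood ratio for E2 = 0.45/0.14 = 3.2143.
Posterior odds = prior odds × LR₁ × LR₂ = 1.4080.

Posterior odds ≈ 1.408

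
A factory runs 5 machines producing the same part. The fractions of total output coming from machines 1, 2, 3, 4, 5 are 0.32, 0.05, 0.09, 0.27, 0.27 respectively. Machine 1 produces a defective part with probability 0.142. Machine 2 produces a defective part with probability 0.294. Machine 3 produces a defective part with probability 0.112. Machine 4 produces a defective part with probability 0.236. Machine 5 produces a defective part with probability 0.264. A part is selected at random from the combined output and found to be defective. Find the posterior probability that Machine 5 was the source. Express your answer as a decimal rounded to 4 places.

P(defective|M1) = 0.142; P(defective|M2) = 0.294; P(defective|M3) = 0.112; P(defective|M4) = 0.236; P(defective|M5) = 0.264.
Prior × likelihood for each source: 0.32·0.142=0.04544, 0.05·0.294=0.01470, 0.09·0.112=0.01008, 0.27·0.236=0.06372, 0.27·0.264=0.07128. Summing gives P(defective) = 0.20522.
P(Machine 5 | defective) = 0.07128 / 0.20522 = 0.3473.

Posterior probability ≈ 0.3473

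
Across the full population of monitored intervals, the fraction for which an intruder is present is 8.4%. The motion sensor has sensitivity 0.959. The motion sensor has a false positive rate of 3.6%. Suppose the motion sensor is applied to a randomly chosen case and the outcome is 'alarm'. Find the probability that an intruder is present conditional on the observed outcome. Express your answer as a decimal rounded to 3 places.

Let H be the event that an intruder is present. P(H) = 0.084, so P(¬H) = 0.916. With E the 'alarm' result, P(E|H) = 0.959 and P(E|¬H) = 0.036.
P(E) = 0.959·0.084 + 0.036·0.916 = 0.080556 + 0.032976 = 0.11353.
By Bayes' theorem, P(H|E) = 0.080556 / 0.11353 = 0.710.

P(H | E) ≈ 0.710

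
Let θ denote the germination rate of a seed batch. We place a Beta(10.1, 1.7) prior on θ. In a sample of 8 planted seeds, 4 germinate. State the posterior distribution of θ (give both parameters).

The binomial likelihood is conjugate to the Beta prior: with 4 successes and 4 failures, the posterior is Beta(10.1+4, 1.7+4) = Beta(14.1, 5.7).

Posterior: Beta(14.1, 5.7)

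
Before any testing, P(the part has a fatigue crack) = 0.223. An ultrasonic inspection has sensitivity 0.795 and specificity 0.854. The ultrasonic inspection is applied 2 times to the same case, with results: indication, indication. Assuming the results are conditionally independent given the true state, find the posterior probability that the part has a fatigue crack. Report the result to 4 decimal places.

Posterior P(H) ≈ 0.8948

Let H be the event that the part has a fatigue crack; start with P(H) = 0.223. P('indication'|H) = 0.795, P('indication'|¬H) = 0.146.
Update on result 1 ('indication'): P(H) ← 0.795·0.2230 / (0.795·0.2230 + 0.146·0.7770) = 0.17728/0.29073 = 0.6098.
Update on result 2 ('indication'): P(H) ← 0.795·0.6098 / (0.795·0.6098 + 0.146·0.3902) = 0.48479/0.54176 = 0.8948.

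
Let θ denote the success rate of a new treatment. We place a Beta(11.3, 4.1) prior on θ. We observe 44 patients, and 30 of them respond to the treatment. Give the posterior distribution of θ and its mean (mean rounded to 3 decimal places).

The binomial likelihood is conjugate to the Beta prior: with 30 successes and 14 failures, the posterior is Beta(11.3+30, 4.1+14) = Beta(41.3, 18.1).
Posterior mean = α/(α+β) = 41.3/59.4 = 0.695.

Posterior: Beta(41.3, 18.1); mean ≈ 0.695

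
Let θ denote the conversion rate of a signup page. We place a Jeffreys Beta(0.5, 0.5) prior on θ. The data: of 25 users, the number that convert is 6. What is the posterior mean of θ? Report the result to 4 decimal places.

Observing 6 successes and 19 failures updates Beta(0.5, 0.5) by adding the success and failure counts to the two shape parameters: α = 0.5+6 = 6.5, β = 0.5+19 = 19.5.
Posterior mean = α/(α+β) = 6.5/26 = 0.2500.

Posterior mean ≈ 0.2500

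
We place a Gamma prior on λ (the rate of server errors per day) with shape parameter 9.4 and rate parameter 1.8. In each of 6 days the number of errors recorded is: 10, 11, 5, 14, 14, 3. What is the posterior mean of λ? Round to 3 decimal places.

Total count ∑xᵢ = 57 over n = 6 days.
Gamma is conjugate to the Poisson likelihood: posterior is Gamma(shape = 9.4+57 = 66.4, rate = 1.8+6 = 7.8).
Posterior mean = shape/rate = 66.4/7.8 = 8.513.

Posterior mean ≈ 8.513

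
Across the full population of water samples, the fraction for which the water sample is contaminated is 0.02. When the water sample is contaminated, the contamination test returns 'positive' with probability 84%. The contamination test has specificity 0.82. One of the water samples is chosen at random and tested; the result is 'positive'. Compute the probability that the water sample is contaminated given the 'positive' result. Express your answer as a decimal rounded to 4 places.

P(H | E) ≈ 0.0870

Let H be the event that the water sample is contaminated. P(H) = 0.02, so P(¬H) = 0.98. With E the 'positive' result, P(E|H) = 0.84 and P(E|¬H) = 0.18.
P(E) = 0.84·0.02 + 0.18·0.98 = 0.016800 + 0.17640 = 0.19320.
By Bayes' theorem, P(H|E) = 0.016800 / 0.19320 = 0.0870.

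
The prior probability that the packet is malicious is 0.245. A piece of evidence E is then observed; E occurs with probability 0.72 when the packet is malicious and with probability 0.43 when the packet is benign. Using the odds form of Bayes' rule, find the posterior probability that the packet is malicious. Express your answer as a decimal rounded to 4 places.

Posterior probability ≈ 0.3521

Prior odds = 0.245/(1−0.245) = 0.32450. In log-odds, ln(0.32450) = -1.1255.
Add log likelihood ratio: ln(1.6744) = 0.51547.
Posterior log-odds = -0.60999, so posterior odds = exp(-0.60999) = 0.54335. Converting, P(H|E) = 0.54335/1.5434 = 0.3521.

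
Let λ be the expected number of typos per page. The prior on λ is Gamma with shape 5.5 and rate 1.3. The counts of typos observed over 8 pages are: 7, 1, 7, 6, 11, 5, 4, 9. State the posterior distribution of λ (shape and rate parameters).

The Poisson likelihood adds the total count to the shape and the number of exposure periods to the rate. Here ∑xᵢ = 50 and n = 8, so shape 5.5→55.5 and rate 1.3→9.3.

Posterior: Gamma(shape=55.5, rate=9.3)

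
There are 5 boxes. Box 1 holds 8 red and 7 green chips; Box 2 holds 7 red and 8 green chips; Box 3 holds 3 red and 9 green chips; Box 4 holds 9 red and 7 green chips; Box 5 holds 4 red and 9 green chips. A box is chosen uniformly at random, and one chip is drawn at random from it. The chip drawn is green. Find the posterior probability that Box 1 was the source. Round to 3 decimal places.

Tabulate prior·likelihood by source: [1] prior 0.2, lik 0.4667, product 0.09333; [2] prior 0.2, lik 0.5333, product 0.1067; [3] prior 0.2, lik 0.75, product 0.1500; [4] prior 0.2, lik 0.4375, product 0.08750; [5] prior 0.2, lik 0.6923, product 0.1385.
Normalizing constant = 0.57596; the posterior for Box 1 is its product over the sum, 0.09333/0.57596 = 0.162.

Posterior probability ≈ 0.162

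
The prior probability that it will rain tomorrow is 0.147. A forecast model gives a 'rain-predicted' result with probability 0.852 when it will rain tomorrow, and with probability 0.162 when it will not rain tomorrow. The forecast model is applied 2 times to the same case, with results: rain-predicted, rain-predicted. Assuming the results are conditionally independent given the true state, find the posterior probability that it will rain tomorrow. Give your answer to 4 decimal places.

Let H be the event that it will rain tomorrow; start with P(H) = 0.147. P('rain-predicted'|H) = 0.852, P('rain-predicted'|¬H) = 0.162.
Update on result 1 ('rain-predicted'): P(H) ← 0.852·0.1470 / (0.852·0.1470 + 0.162·0.8530) = 0.12524/0.26343 = 0.4754.
Update on result 2 ('rain-predicted'): P(H) ← 0.852·0.4754 / (0.852·0.4754 + 0.162·0.5246) = 0.40507/0.49005 = 0.8266.

Posterior P(H) ≈ 0.8266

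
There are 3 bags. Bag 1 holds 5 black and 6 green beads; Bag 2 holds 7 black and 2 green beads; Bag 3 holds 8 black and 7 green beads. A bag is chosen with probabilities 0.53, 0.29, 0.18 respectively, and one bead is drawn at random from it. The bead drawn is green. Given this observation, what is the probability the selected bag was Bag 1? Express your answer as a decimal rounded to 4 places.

Posterior probability ≈ 0.6607

Tabulate prior·likelihood by source: [1] prior 0.53, lik 0.5455, product 0.2891; [2] prior 0.29, lik 0.2222, product 0.06444; [3] prior 0.18, lik 0.4667, product 0.08400.
Normalizing constant = 0.43754; the posterior for Bag 1 is its product over the sum, 0.2891/0.43754 = 0.6607.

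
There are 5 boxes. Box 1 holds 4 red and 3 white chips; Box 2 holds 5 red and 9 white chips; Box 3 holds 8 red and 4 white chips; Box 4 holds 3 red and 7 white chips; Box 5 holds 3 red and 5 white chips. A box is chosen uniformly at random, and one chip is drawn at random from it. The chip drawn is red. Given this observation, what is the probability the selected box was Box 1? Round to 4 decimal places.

P(red|Box 1) = 0.5714; P(red|Box 2) = 0.3571; P(red|Box 3) = 0.6667; P(red|Box 4) = 0.3; P(red|Box 5) = 0.375.
Prior × likelihood for each source: 0.2·0.5714=0.1143, 0.2·0.3571=0.07143, 0.2·0.6667=0.1333, 0.2·0.3=0.06000, 0.2·0.375=0.07500. Summing gives P(red) = 0.45405.
P(Box 1 | red) = 0.1143 / 0.45405 = 0.2517.

Posterior probability ≈ 0.2517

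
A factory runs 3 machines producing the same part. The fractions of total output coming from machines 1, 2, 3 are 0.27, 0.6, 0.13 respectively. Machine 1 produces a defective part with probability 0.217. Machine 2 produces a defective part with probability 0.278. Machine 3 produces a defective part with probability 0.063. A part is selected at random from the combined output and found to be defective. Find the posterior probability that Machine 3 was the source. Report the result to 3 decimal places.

Posterior probability ≈ 0.035

P(defective|M1) = 0.217; P(defective|M2) = 0.278; P(defective|M3) = 0.063.
Prior × likelihood for each source: 0.27·0.217=0.05859, 0.6·0.278=0.1668, 0.13·0.063=0.008190. Summing gives P(defective) = 0.23358.
P(Machine 3 | defective) = 0.008190 / 0.23358 = 0.035.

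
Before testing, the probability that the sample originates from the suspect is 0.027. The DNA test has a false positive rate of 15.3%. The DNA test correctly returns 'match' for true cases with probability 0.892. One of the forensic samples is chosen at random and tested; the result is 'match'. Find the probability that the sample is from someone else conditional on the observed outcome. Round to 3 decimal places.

P(¬H | E) ≈ 0.861

Let H be the event that the sample originates from the suspect. P(H) = 0.027, so P(¬H) = 0.973. With E the 'match' result, P(E|H) = 0.892 and P(E|¬H) = 0.153.
P(E) = 0.892·0.027 + 0.153·0.973 = 0.024084 + 0.14887 = 0.17295.
By Bayes' theorem, P(H|E) = 0.024084 / 0.17295 = 0.139. Hence P(¬H|E) = 1 − 0.139 = 0.861.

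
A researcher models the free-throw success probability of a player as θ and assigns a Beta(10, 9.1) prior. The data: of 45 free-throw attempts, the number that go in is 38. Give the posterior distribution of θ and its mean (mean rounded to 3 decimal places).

The binomial likelihood is conjugate to the Beta prior: with 38 successes and 7 failures, the posterior is Beta(10+38, 9.1+7) = Beta(48, 16.1).
Posterior mean = α/(α+β) = 48/64.1 = 0.749.

Posterior: Beta(48, 16.1); mean ≈ 0.749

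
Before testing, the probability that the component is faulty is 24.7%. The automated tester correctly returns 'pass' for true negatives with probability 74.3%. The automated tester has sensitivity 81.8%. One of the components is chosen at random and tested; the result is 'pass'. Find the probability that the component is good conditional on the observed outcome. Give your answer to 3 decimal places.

Let H be the event that the component is faulty. P(H) = 0.247, so P(¬H) = 0.753. With E the 'pass' result, P(E|H) = 0.182 and P(E|¬H) = 0.743.
P(E) = 0.182·0.247 + 0.743·0.753 = 0.044954 + 0.55948 = 0.60443.
By Bayes' theorem, P(H|E) = 0.044954 / 0.60443 = 0.074. Hence P(¬H|E) = 1 − 0.074 = 0.926.

P(¬H | E) ≈ 0.926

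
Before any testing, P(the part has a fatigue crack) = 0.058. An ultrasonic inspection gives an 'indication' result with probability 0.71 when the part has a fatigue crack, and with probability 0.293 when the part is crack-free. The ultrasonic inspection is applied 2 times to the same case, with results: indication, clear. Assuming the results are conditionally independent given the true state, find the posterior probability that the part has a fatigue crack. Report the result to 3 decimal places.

With H the event that the part has a fatigue crack, the joint likelihood of the observed sequence is P(data|H) = 0.71·0.29 = 0.20590 and P(data|¬H) = 0.293·0.707 = 0.20715.
Bayes: P(H|data) = 0.058·0.20590 / (0.058·0.20590 + 0.942·0.20715) = 0.011942/0.20708 = 0.0577.

Posterior P(H) ≈ 0.058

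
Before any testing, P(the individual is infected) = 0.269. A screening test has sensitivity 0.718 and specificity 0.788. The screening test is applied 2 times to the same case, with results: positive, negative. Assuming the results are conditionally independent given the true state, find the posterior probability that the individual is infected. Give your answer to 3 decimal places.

Posterior P(H) ≈ 0.308

Let H be the event that the individual is infected; start with P(H) = 0.269. P('positive'|H) = 0.718, P('positive'|¬H) = 0.212.
Update on result 1 ('positive'): P(H) ← 0.718·0.2690 / (0.718·0.2690 + 0.212·0.7310) = 0.19314/0.34811 = 0.5548.
Update on result 2 ('negative'): P(H) ← 0.282·0.5548 / (0.282·0.5548 + 0.788·0.4452) = 0.15646/0.50726 = 0.3084.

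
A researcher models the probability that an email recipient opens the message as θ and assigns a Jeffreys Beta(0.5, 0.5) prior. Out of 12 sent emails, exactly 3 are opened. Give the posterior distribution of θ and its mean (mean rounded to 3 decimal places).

Posterior: Beta(3.5, 9.5); mean ≈ 0.269

The binomial likelihood is conjugate to the Beta prior: with 3 successes and 9 failures, the posterior is Beta(0.5+3, 0.5+9) = Beta(3.5, 9.5).
Posterior mean = α/(α+β) = 3.5/13 = 0.269.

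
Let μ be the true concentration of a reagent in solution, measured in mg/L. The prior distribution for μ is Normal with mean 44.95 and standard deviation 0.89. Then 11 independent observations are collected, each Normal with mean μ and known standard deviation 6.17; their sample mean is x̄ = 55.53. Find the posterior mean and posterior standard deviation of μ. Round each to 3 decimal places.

With known σ, the Normal prior is conjugate. Weight on the data is w = (n/σ²)/(n/σ² + 1/τ₀²) = 0.288950/(0.288950+1.26247) = 0.18625.
Posterior mean = w·x̄ + (1−w)·μ₀ = 0.18625·55.53 + 0.81375·44.95 = 46.921. Posterior variance = 1/(0.288950+1.26247) = 0.644572, so SD = 0.803.

Posterior mean ≈ 46.921; posterior SD ≈ 0.803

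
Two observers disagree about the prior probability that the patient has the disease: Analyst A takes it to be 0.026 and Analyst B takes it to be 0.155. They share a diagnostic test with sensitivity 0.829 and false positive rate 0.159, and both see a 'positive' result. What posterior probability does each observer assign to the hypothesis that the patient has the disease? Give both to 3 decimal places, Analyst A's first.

Analyst A: 0.122; Analyst B: 0.489

P('+'|H) = 0.829, P('+'|¬H) = 0.159.
Analyst A: numerator 0.829·0.026 = 0.021554; evidence = 0.021554+0.159·0.974 = 0.17642; posterior = 0.122.
Analyst B: numerator 0.829·0.155 = 0.12849; evidence = 0.12849+0.159·0.845 = 0.26285; posterior = 0.489.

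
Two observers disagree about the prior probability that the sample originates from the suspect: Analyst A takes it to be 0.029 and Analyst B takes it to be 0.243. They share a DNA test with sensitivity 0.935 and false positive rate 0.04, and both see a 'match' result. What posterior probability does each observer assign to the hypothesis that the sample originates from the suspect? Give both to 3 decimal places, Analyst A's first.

The likelihood ratio for a 'match' result is 0.935/0.04 = 23.375.
Analyst A: prior odds 0.029/0.971 = 0.029866; posterior odds 0.69812; posterior probability 0.411.
Analyst B: prior odds 0.243/0.757 = 0.32100; posterior odds 7.5035; posterior probability 0.882.

Analyst A: 0.411; Analyst B: 0.882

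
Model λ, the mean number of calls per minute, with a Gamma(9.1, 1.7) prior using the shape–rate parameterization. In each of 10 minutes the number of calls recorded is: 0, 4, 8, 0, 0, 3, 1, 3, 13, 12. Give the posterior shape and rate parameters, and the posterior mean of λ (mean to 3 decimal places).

Posterior: Gamma(shape=53.1, rate=11.7); mean ≈ 4.538

Total count ∑xᵢ = 44 over n = 10 minutes.
Gamma is conjugate to the Poisson likelihood: posterior is Gamma(shape = 9.1+44 = 53.1, rate = 1.7+10 = 11.7).
Posterior mean = shape/rate = 53.1/11.7 = 4.538.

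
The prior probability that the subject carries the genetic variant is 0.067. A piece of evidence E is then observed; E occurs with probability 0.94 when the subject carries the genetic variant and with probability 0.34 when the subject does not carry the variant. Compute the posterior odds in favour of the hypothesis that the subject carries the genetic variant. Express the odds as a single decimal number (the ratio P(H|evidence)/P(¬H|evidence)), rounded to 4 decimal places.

Posterior odds ≈ 0.1985

Prior odds = 0.067/(1−0.067) = 0.071811. In log-odds, ln(0.071811) = -2.6337.
Add log likelihood ratio: ln(2.7647) = 1.0169.
Posterior log-odds = -1.6168, so posterior odds = exp(-1.6168) = 0.19854.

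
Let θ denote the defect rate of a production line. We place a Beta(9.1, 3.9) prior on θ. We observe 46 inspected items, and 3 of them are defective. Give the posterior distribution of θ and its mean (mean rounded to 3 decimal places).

Observing 3 successes and 43 failures updates Beta(9.1, 3.9) by adding the success and failure counts to the two shape parameters: α = 9.1+3 = 12.1, β = 3.9+43 = 46.9.
Posterior mean = α/(α+β) = 12.1/59 = 0.205.

Posterior: Beta(12.1, 46.9); mean ≈ 0.205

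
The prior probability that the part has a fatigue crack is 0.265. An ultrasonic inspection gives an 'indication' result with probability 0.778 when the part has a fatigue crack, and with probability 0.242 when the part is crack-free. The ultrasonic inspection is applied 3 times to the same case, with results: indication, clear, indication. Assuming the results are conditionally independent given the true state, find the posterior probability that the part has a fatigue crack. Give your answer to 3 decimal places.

Posterior P(H) ≈ 0.522

With H the event that the part has a fatigue crack, the joint likelihood of the observed sequence is P(data|H) = 0.778·0.222·0.778 = 0.13437 and P(data|¬H) = 0.242·0.758·0.242 = 0.044392.
Bayes: P(H|data) = 0.265·0.13437 / (0.265·0.13437 + 0.735·0.044392) = 0.035609/0.068237 = 0.5218.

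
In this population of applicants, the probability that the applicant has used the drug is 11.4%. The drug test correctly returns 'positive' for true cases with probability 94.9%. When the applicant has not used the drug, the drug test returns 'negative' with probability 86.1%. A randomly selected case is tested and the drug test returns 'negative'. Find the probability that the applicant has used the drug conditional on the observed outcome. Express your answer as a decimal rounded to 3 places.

Write H for 'the applicant has used the drug'. Prior odds H:¬H = 0.114/0.886 = 0.12867. For the 'negative' outcome, the likelihood ratio is 0.051/0.861 = 0.059233.
Posterior odds = 0.12867 × 0.059233 = 0.0076215, so P(H|E) = 0.0076215/(1+0.0076215) = 0.008.

P(H | E) ≈ 0.008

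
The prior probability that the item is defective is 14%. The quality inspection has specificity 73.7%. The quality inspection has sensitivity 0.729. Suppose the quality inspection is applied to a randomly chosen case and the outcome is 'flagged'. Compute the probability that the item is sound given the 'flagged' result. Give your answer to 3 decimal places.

Write H for 'the item is defective'. Prior odds H:¬H = 0.14/0.86 = 0.16279. For the 'flagged' outcome, the likelihood ratio is 0.729/0.263 = 2.7719.
Posterior odds = 0.16279 × 2.7719 = 0.45123, so P(H|E) = 0.45123/(1+0.45123) = 0.311. Then P(¬H|E) = 1 − 0.311 = 0.689.

P(¬H | E) ≈ 0.689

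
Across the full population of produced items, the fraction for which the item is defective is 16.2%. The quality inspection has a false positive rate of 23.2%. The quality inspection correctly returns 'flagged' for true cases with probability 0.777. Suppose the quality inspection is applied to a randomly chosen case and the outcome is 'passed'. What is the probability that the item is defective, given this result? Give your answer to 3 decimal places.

Write H for 'the item is defective'. Prior odds H:¬H = 0.162/0.838 = 0.19332. For the 'passed' outcome, the likelihood ratio is 0.223/0.768 = 0.29036.
Posterior odds = 0.19332 × 0.29036 = 0.056133, so P(H|E) = 0.056133/(1+0.056133) = 0.053.

P(H | E) ≈ 0.053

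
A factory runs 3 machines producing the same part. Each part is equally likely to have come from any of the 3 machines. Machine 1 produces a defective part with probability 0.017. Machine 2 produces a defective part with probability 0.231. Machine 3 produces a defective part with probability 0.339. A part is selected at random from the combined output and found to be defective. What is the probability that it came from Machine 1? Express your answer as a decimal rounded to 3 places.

Posterior probability ≈ 0.029

P(defective|M1) = 0.017; P(defective|M2) = 0.231; P(defective|M3) = 0.339.
Prior × likelihood for each source: 0.333333·0.017=0.005667, 0.333333·0.231=0.07700, 0.333333·0.339=0.1130. Summing gives P(defective) = 0.19567.
P(Machine 1 | defective) = 0.005667 / 0.19567 = 0.029.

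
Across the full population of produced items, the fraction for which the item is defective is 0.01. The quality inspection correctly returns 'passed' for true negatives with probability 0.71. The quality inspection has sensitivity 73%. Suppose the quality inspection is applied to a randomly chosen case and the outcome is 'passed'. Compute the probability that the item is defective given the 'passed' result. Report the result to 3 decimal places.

P(H | E) ≈ 0.004

Write H for 'the item is defective'. Prior odds H:¬H = 0.01/0.99 = 0.010101. For the 'passed' outcome, the likelihood ratio is 0.27/0.71 = 0.38028.
Posterior odds = 0.010101 × 0.38028 = 0.0038412, so P(H|E) = 0.0038412/(1+0.0038412) = 0.004.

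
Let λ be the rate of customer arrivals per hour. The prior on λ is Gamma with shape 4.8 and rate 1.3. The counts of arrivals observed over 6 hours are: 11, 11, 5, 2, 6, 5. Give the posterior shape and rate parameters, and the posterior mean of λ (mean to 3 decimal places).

Posterior: Gamma(shape=44.8, rate=7.3); mean ≈ 6.137

The Poisson likelihood adds the total count to the shape and the number of exposure periods to the rate. Here ∑xᵢ = 40 and n = 6, so shape 4.8→44.8 and rate 1.3→7.3.
E[λ | data] = 44.8/7.3 = 6.137.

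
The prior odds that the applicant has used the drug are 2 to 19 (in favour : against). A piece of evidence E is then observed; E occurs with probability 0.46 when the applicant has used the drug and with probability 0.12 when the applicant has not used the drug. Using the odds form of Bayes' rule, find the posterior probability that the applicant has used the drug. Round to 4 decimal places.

Prior odds = 2/19 = 0.10526.
Likelihood ratio for E = 0.46/0.12 = 3.8333.
Posterior odds = prior odds × LR = 0.40351.
Posterior probability = odds/(1+odds) = 0.40351/1.4035 = 0.2875.

Posterior probability ≈ 0.2875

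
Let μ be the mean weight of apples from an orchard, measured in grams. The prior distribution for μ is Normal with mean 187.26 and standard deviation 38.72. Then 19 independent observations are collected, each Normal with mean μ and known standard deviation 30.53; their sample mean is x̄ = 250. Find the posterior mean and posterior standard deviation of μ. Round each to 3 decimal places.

Posterior mean ≈ 248.012; posterior SD ≈ 6.892

Prior precision 1/τ₀² = 1/38.72² = 0.00066701; data precision n/σ² = 19/30.53² = 0.0203845.
Posterior precision = 0.00066701 + 0.0203845 = 0.0210515, giving posterior SD = 1/√0.0210515 = 6.892.
Posterior mean = (0.00066701·187.26 + 0.0203845·250) / 0.0210515 = 248.012.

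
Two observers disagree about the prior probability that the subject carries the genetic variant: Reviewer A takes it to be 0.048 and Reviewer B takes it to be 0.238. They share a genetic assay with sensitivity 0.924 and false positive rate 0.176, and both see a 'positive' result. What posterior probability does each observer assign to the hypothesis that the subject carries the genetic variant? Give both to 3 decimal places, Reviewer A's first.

Reviewer A: 0.209; Reviewer B: 0.621

The likelihood ratio for a 'positive' result is 0.924/0.176 = 5.2500.
Reviewer A: prior odds 0.048/0.952 = 0.050420; posterior odds 0.26471; posterior probability 0.209.
Reviewer B: prior odds 0.238/0.762 = 0.31234; posterior odds 1.6398; posterior probability 0.621.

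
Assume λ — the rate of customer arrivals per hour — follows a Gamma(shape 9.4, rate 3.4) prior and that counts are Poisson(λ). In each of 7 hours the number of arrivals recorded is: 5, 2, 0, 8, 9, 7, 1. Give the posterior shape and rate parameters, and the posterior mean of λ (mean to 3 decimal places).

Posterior: Gamma(shape=41.4, rate=10.4); mean ≈ 3.981

Total count ∑xᵢ = 32 over n = 7 hours.
Gamma is conjugate to the Poisson likelihood: posterior is Gamma(shape = 9.4+32 = 41.4, rate = 3.4+7 = 10.4).
E[λ | data] = 41.4/10.4 = 3.981.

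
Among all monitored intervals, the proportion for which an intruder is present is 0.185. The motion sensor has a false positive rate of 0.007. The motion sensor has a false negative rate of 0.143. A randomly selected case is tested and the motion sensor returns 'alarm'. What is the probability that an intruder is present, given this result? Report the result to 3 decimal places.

P(H | E) ≈ 0.965

Write H for 'an intruder is present'. Prior odds H:¬H = 0.185/0.815 = 0.22699. For the 'alarm' outcome, the likelihood ratio is 0.857/0.007 = 122.43.
Posterior odds = 0.22699 × 122.43 = 27.791, so P(H|E) = 27.791/(1+27.791) = 0.965.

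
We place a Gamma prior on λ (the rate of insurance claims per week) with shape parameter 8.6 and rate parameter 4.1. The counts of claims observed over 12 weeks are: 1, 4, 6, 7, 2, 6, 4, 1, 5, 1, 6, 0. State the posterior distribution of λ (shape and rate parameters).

The Poisson likelihood adds the total count to the shape and the number of exposure periods to the rate. Here ∑xᵢ = 43 and n = 12, so shape 8.6→51.6 and rate 4.1→16.1.

Posterior: Gamma(shape=51.6, rate=16.1)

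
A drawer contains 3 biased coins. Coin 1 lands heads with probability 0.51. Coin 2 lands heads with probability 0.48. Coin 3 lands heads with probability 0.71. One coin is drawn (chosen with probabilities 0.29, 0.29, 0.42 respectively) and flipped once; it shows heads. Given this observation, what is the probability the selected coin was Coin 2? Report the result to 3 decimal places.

Posterior probability ≈ 0.238

Tabulate prior·likelihood by source: [1] prior 0.29, lik 0.51, product 0.1479; [2] prior 0.29, lik 0.48, product 0.1392; [3] prior 0.42, lik 0.71, product 0.2982.
Normalizing constant = 0.58530; the posterior for Coin 2 is its product over the sum, 0.1392/0.58530 = 0.238.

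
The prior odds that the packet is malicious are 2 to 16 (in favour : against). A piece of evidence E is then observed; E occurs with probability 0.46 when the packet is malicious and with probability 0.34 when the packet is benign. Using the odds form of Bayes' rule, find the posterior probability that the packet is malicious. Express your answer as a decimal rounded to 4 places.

Prior odds = 2/16 = 0.12500. In log-odds, ln(0.12500) = -2.0794.
Add log likelihood ratio: ln(1.3529) = 0.30228.
Posterior log-odds = -1.7772, so posterior odds = exp(-1.7772) = 0.16912. Converting, P(H|E) = 0.16912/1.1691 = 0.1447.

Posterior probability ≈ 0.1447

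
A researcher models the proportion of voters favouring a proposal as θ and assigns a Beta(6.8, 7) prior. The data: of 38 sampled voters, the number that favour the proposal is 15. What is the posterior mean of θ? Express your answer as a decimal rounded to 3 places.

Observing 15 successes and 23 failures updates Beta(6.8, 7) by adding the success and failure counts to the two shape parameters: α = 6.8+15 = 21.8, β = 7+23 = 30.
Posterior mean = α/(α+β) = 21.8/51.8 = 0.421.

Posterior mean ≈ 0.421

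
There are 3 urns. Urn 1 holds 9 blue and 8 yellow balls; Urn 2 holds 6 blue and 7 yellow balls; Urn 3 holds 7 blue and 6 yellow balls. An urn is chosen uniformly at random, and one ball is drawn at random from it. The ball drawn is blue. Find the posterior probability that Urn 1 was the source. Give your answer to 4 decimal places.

P(blue|Urn 1) = 0.5294; P(blue|Urn 2) = 0.4615; P(blue|Urn 3) = 0.5385.
Prior × likelihood for each source: 0.333333·0.5294=0.1765, 0.333333·0.4615=0.1538, 0.333333·0.5385=0.1795. Summing gives P(blue) = 0.50980.
P(Urn 1 | blue) = 0.1765 / 0.50980 = 0.3462.

Posterior probability ≈ 0.3462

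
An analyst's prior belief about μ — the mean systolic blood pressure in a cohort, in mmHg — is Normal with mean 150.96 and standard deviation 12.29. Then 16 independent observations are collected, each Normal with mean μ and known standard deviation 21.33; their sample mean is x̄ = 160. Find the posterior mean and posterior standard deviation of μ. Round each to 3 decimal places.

Posterior mean ≈ 158.568; posterior SD ≈ 4.892

Prior precision 1/τ₀² = 1/12.29² = 0.00662058; data precision n/σ² = 16/21.33² = 0.0351672.
Posterior precision = 0.00662058 + 0.0351672 = 0.0417878, giving posterior SD = 1/√0.0417878 = 4.892.
Posterior mean = (0.00662058·150.96 + 0.0351672·160) / 0.0417878 = 158.568.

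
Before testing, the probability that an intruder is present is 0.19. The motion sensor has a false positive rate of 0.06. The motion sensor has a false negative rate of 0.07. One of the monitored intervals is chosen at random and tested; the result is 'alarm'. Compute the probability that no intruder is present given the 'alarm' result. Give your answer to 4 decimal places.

P(¬H | E) ≈ 0.2157

Write H for 'an intruder is present'. Prior odds H:¬H = 0.19/0.81 = 0.23457. For the 'alarm' outcome, the likelihood ratio is 0.93/0.06 = 15.500.
Posterior odds = 0.23457 × 15.500 = 3.6358, so P(H|E) = 3.6358/(1+3.6358) = 0.7843. Then P(¬H|E) = 1 − 0.7843 = 0.2157.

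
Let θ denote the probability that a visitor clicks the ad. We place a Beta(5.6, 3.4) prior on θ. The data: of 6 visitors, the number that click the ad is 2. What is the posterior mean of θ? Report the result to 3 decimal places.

The binomial likelihood is conjugate to the Beta prior: with 2 successes and 4 failures, the posterior is Beta(5.6+2, 3.4+4) = Beta(7.6, 7.4).
E[θ | data] = 7.6/(7.6+7.4) = 0.507.

Posterior mean ≈ 0.507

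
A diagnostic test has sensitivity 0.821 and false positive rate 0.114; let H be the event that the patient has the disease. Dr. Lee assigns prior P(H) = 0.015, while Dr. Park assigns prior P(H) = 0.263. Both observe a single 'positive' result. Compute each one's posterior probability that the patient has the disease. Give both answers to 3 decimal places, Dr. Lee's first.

Dr. Lee: 0.099; Dr. Park: 0.720

The likelihood ratio for a 'positive' result is 0.821/0.114 = 7.2018.
Dr. Lee: prior odds 0.015/0.985 = 0.015228; posterior odds 0.10967; posterior probability 0.099.
Dr. Park: prior odds 0.263/0.737 = 0.35685; posterior odds 2.5700; posterior probability 0.720.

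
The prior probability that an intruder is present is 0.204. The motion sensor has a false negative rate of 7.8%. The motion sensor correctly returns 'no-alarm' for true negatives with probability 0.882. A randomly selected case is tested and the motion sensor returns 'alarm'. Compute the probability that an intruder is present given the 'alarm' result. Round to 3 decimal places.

Let H be the event that an intruder is present. P(H) = 0.204, so P(¬H) = 0.796. With E the 'alarm' result, P(E|H) = 0.922 and P(E|¬H) = 0.118.
P(E) = 0.922·0.204 + 0.118·0.796 = 0.18809 + 0.093928 = 0.28202.
By Bayes' theorem, P(H|E) = 0.18809 / 0.28202 = 0.667.

P(H | E) ≈ 0.667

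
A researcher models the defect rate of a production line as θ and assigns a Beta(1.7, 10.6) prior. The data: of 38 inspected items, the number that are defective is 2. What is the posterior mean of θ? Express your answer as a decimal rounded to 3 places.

Posterior mean ≈ 0.074

The binomial likelihood is conjugate to the Beta prior: with 2 successes and 36 failures, the posterior is Beta(1.7+2, 10.6+36) = Beta(3.7, 46.6).
E[θ | data] = 3.7/(3.7+46.6) = 0.074.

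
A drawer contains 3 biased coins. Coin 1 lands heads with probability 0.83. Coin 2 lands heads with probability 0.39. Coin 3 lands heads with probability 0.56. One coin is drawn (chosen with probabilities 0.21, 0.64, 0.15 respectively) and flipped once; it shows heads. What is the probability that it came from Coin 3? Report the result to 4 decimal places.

P(heads|C1) = 0.83; P(heads|C2) = 0.39; P(heads|C3) = 0.56.
Prior × likelihood for each source: 0.21·0.83=0.1743, 0.64·0.39=0.2496, 0.15·0.56=0.08400. Summing gives P(heads) = 0.50790.
P(Coin 3 | heads) = 0.08400 / 0.50790 = 0.1654.

Posterior probability ≈ 0.1654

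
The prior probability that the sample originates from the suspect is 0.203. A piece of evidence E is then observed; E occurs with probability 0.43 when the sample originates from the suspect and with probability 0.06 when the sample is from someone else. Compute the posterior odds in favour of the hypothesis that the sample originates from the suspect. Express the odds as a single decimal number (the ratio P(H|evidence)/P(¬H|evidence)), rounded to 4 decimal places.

Prior odds = 0.203/(1−0.203) = 0.25471. In log-odds, ln(0.25471) = -1.3676.
Add log likelihood ratio: ln(7.1667) = 1.9694.
Posterior log-odds = 0.60179, so posterior odds = exp(0.60179) = 1.8254.

Posterior odds ≈ 1.8254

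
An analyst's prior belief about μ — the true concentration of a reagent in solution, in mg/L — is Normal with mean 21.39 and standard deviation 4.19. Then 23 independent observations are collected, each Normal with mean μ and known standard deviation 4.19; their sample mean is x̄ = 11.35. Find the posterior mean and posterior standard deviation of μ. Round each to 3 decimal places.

Prior precision 1/τ₀² = 1/4.19² = 0.0569603; data precision n/σ² = 23/4.19² = 1.31009.
Posterior precision = 0.0569603 + 1.31009 = 1.36705, giving posterior SD = 1/√1.36705 = 0.855.
Posterior mean = (0.0569603·21.39 + 1.31009·11.35) / 1.36705 = 11.768.

Posterior mean ≈ 11.768; posterior SD ≈ 0.855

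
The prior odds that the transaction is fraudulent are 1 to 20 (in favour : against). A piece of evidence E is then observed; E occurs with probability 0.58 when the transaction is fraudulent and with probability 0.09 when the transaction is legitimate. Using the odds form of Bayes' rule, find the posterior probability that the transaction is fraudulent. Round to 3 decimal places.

Prior odds = 1/20 = 0.050000.
Likelihood ratio for E = 0.58/0.09 = 6.4444.
Posterior odds = prior odds × LR = 0.32222.
Posterior probability = odds/(1+odds) = 0.32222/1.3222 = 0.244.

Posterior probability ≈ 0.244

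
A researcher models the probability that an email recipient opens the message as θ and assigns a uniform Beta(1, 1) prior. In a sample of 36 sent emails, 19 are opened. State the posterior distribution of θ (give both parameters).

Observing 19 successes and 17 failures updates Beta(1, 1) by adding the success and failure counts to the two shape parameters: α = 1+19 = 20, β = 1+17 = 18.

Posterior: Beta(20, 18)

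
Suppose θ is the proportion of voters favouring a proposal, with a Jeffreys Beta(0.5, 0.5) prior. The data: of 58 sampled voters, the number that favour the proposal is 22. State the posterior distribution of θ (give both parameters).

The binomial likelihood is conjugate to the Beta prior: with 22 successes and 36 failures, the posterior is Beta(0.5+22, 0.5+36) = Beta(22.5, 36.5).

Posterior: Beta(22.5, 36.5)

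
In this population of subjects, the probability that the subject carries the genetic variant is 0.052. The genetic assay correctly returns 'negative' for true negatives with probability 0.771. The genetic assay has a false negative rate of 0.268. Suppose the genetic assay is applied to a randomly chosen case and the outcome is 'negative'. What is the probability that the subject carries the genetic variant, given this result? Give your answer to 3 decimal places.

Let H be the event that the subject carries the genetic variant. P(H) = 0.052, so P(¬H) = 0.948. With E the 'negative' result, P(E|H) = 0.268 and P(E|¬H) = 0.771.
P(E) = 0.268·0.052 + 0.771·0.948 = 0.013936 + 0.73091 = 0.74484.
By Bayes' theorem, P(H|E) = 0.013936 / 0.74484 = 0.019.

P(H | E) ≈ 0.019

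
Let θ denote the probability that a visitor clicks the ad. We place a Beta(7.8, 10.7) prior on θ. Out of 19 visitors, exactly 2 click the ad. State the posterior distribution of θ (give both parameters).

The binomial likelihood is conjugate to the Beta prior: with 2 successes and 17 failures, the posterior is Beta(7.8+2, 10.7+17) = Beta(9.8, 27.7).

Posterior: Beta(9.8, 27.7)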